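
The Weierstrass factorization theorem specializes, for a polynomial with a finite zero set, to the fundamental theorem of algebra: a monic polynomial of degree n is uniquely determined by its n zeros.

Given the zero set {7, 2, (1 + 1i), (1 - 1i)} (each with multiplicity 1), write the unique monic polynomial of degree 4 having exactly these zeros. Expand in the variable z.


The polynomial is p(z) = ∏_{α ∈ S} (z − α), where S = {7, 2, (1 + 1i), (1 - 1i)}.
Expanding the product yields: p(z) = z^4 -11·z^3 + 34·z^2 -46·z + 28.
Note conjugate pairs combine to real quadratics: (z − (1+1i))(z − (1−1i)) = z² − 2z + 2.
The resulting polynomial has degree 4 and real coefficients as required.

p(z) = z^4 -11·z^3 + 34·z^2 -46·z + 28.


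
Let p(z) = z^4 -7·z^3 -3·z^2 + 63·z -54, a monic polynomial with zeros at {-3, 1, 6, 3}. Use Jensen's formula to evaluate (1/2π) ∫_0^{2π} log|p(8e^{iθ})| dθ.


Zeros: -3, 1, 3, 6; r = 8.
Inside |z| < r: -3, 1, 3, 6. Outside (|z| ≥ r): ∅.
p(0) = -54, so log|p(0)| = log(54) = 3.9890.
Apply Jensen: I(r) = log|p(0)| + Σ_k log(r/|z_k|), summed over zeros inside |z| < r.
  log(r/|z_k|) for z_k = -3: log(8/3) = 0.9808
  log(r/|z_k|) for z_k = 1: log(8/1) = 2.0794
  log(r/|z_k|) for z_k = 6: log(8/6) = 0.2877
  log(r/|z_k|) for z_k = 3: log(8/3) = 0.9808
Sum over inside zeros: 4.3288.
I(r) = log|p(0)| + (inside sum) = 3.9890 + 4.3288 = 8.3178.
Closed form (all zeros inside, monic): I(r) = n·log(r) = 4·log(8) = 8.3178. ✓

I(r) ≈ 8.3178.


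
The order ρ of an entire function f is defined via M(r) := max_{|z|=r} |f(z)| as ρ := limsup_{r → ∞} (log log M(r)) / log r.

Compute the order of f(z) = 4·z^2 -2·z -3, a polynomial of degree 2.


|f(z)| ≤ Σ|c_k|·r^k = O(r^2) as r → ∞. Polynomial growth is O(e^{r^ε}) for every ε > 0 (since r^2/e^{r^ε} → 0), so ρ ≤ ε for all ε > 0, i.e. ρ = 0. Every nonconstant polynomial has order 0.
Therefore ρ = 0.

Order ρ = 0.


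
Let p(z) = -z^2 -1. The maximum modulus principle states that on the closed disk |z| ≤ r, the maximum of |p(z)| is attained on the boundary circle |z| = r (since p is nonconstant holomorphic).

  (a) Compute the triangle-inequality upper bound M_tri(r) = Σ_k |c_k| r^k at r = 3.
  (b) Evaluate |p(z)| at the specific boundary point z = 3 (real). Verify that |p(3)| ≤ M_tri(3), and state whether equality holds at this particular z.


Coefficients: c_0 = -1, c_1 = 0, c_2 = -1. Radius r = 3.
Part (a). Triangle bound: M_tri(r) = Σ_k |c_k| r^k
  = |-1|·3^0 + |0|·3^1 + |-1|·3^2
  = 1 + 0 + 9 = 10.
This bounds M(r) := max_{|z|=r} |p(z)| from above; equality holds iff all terms c_k z^k can be made to align in phase at a single z on |z|=r.
Part (b). At z = 3 (real, on the circle |z| = r):
  p(3) = (-1)·3^0 + (0)·3^1 + (-1)·3^2 = -10.
  |p(3)| = 10.
Since all nonzero coefficients share the same sign, |p(3)| = 10 = M_tri(3); the triangle bound is attained at z = 3, so in fact M(r) = 10.

M_tri(3) = 10; |p(3)| = 10; equality at z=3: yes.


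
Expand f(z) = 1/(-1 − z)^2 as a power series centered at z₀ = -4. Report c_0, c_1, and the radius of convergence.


Let w = z − z₀, so z = z₀ + w.
Then -1 − z = -1 − (z₀ + w) = (-1 − z₀) − w = 3 − w.
f(z) = 1/(3 − w)^2 = (1/(3)^2) · (1 − w/(3))^{−2}.
By the binomial series (1−u)^{−2} = Σ_{n≥0} C(n+1, 1) u^n for |u|<1, with u = w/(3):
  c_n = C(n+1, 1) / (3)^(n+2).
  c_0 = 1/(3)^2 = 1/9.
  c_1 = 2/(3)^3 = 2/27.
The series is valid for |w/d| < 1, i.e. |z − z₀| < |d|.
Radius of convergence: R = |-1 − z₀| = |3| = 3 (distance from z₀ to the singularity z = -1).

c_0 = 1/9, c_1 = 2/27; R = 3.


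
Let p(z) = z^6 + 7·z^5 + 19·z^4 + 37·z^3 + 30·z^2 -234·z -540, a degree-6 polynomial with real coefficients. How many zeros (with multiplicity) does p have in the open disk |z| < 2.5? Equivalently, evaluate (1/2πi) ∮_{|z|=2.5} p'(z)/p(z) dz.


The zeros of p are: -3, (0 + 3i), (0 - 3i), 2, (-3 + 1i), (-3 - 1i).
Their magnitudes are: 3, 3, 3, 2, 3.162, 3.162.
Zeros with |z| < R = 2.5: 2.
Count = 1.
By the argument principle, (1/2πi) ∮_{|z|=R} p'(z)/p(z) dz equals exactly this count.

Number of zeros inside |z| < 2.5: 1.


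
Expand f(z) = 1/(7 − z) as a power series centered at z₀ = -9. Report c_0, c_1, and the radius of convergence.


Let w = z − z₀, so z = z₀ + w.
Then 7 − z = 7 − (z₀ + w) = (7 − z₀) − w = 16 − w.
f(z) = 1/(16 − w) = (1/(16)) · 1/(1 − w/(16)) = Σ_{n≥0} w^n / (16)^(n+1).
So c_n = 1/(16)^(n+1):
  c_0 = 1/(16)^1 = 1/16.
  c_1 = 1/(16)^2 = 1/256.
The series is valid for |w/d| < 1, i.e. |z − z₀| < |d|.
Radius of convergence: R = |7 − z₀| = |16| = 16 (distance from z₀ to the singularity z = 7).

c_0 = 1/16, c_1 = 1/256; R = 16.


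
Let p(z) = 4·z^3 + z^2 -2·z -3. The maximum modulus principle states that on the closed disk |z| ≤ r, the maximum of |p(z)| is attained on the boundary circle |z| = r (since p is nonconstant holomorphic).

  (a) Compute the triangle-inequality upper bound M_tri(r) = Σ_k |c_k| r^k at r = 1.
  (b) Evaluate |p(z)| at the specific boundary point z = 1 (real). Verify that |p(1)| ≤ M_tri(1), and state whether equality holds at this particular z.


Coefficients: c_0 = -3, c_1 = -2, c_2 = 1, c_3 = 4. Radius r = 1.
Part (a). Triangle bound: M_tri(r) = Σ_k |c_k| r^k
  = |-3|·1^0 + |-2|·1^1 + |1|·1^2 + |4|·1^3
  = 3 + 2 + 1 + 4 = 10.
This bounds M(r) := max_{|z|=r} |p(z)| from above; equality holds iff all terms c_k z^k can be made to align in phase at a single z on |z|=r.
Part (b). At z = 1 (real, on the circle |z| = r):
  p(1) = (-3)·1^0 + (-2)·1^1 + (1)·1^2 + (4)·1^3 = 0.
  |p(1)| = 0.
Check: |p(1)| = 0 ≤ 10 = M_tri(1). ✓ Equality does not hold at z = 1 (the coefficients have mixed signs, so the terms do not all align in phase there).

M_tri(1) = 10; |p(1)| = 0; equality at z=1: no.


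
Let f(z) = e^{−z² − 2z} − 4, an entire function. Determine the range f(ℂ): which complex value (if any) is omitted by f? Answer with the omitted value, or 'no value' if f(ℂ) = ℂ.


Little Picard bounds the complement of f(ℂ) to at most one point.
The exponent g(z) = −z² − 2z is a nonconstant polynomial, hence surjective onto ℂ. So e^{g(z)} takes every value in {e^w : w ∈ ℂ} = ℂ ∖ {0}. Adding -4 shifts the range to ℂ ∖ {-4}. f omits exactly -4.

Omitted value: -4.


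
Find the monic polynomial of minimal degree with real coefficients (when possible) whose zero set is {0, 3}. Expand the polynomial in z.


The polynomial is p(z) = ∏_{α ∈ S} (z − α), where S = {0, 3}.
Expanding the product yields: p(z) = z^2 -3·z.
The resulting polynomial has degree 2 and real coefficients as required.

p(z) = z^2 -3·z.


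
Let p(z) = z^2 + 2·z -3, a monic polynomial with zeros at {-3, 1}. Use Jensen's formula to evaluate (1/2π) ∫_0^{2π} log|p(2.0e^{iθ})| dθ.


Zeros: -3, 1; r = 2.0.
Inside |z| < r: 1. Outside (|z| ≥ r): -3.
p(0) = -3, so log|p(0)| = log(3) = 1.0986.
Apply Jensen: I(r) = log|p(0)| + Σ_k log(r/|z_k|), summed over zeros inside |z| < r.
  log(r/|z_k|) for z_k = 1: log(2.0/1) = 0.6931
  Outside zeros (-3) contribute nothing to the Jensen sum.
Sum over inside zeros: 0.6931.
I(r) = log|p(0)| + (inside sum) = 1.0986 + 0.6931 = 1.7918.
Note: since some zeros are outside |z| ≤ r, the simplified n·log(r) form does NOT apply — only the inside zeros contribute.

I(r) ≈ 1.7918.


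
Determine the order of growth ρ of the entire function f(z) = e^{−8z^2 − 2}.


|e^{−8z^2 − 2}| = e^{Re(-8·z^2) + -2} ≤ e^{8|z|^2 + -2} = e^{8r^2 + -2} on |z| = r, so ρ ≤ 2. Choosing z on |z|=r so that -8·z^2 is real positive (always possible by picking arg z appropriately) gives |f(z)| = e^{8r^2 + -2}, matching the bound. The additive constant -2 does not affect log log M(r) ~ 2·log r. Hence ρ = 2.
Therefore ρ = 2.

Order ρ = 2.


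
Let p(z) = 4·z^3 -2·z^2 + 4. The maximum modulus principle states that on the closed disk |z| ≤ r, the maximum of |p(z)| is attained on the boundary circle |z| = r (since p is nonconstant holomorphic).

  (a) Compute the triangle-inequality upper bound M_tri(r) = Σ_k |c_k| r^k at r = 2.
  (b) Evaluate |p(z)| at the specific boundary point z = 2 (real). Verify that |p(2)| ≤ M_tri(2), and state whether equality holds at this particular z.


Coefficients: c_0 = 4, c_1 = 0, c_2 = -2, c_3 = 4. Radius r = 2.
Part (a). Triangle bound: M_tri(r) = Σ_k |c_k| r^k
  = |4|·2^0 + |0|·2^1 + |-2|·2^2 + |4|·2^3
  = 4 + 0 + 8 + 32 = 44.
This bounds M(r) := max_{|z|=r} |p(z)| from above; equality holds iff all terms c_k z^k can be made to align in phase at a single z on |z|=r.
Part (b). At z = 2 (real, on the circle |z| = r):
  p(2) = (4)·2^0 + (0)·2^1 + (-2)·2^2 + (4)·2^3 = 28.
  |p(2)| = 28.
Check: |p(2)| = 28 ≤ 44 = M_tri(2). ✓ Equality does not hold at z = 2 (the coefficients have mixed signs, so the terms do not all align in phase there).

M_tri(2) = 44; |p(2)| = 28; equality at z=2: no.


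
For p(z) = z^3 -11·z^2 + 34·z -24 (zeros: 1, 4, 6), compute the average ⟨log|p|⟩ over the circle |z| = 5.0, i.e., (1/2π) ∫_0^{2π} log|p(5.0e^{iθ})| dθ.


Zeros: 1, 4, 6; r = 5.0.
Inside |z| < r: 1, 4. Outside (|z| ≥ r): 6.
p(0) = -24, so log|p(0)| = log(24) = 3.1781.
Apply Jensen: I(r) = log|p(0)| + Σ_k log(r/|z_k|), summed over zeros inside |z| < r.
  log(r/|z_k|) for z_k = 1: log(5.0/1) = 1.6094
  log(r/|z_k|) for z_k = 4: log(5.0/4) = 0.2231
  Outside zeros (6) contribute nothing to the Jensen sum.
Sum over inside zeros: 1.8326.
I(r) = log|p(0)| + (inside sum) = 3.1781 + 1.8326 = 5.0106.
Note: since some zeros are outside |z| ≤ r, the simplified n·log(r) form does NOT apply — only the inside zeros contribute.

I(r) ≈ 5.0106.


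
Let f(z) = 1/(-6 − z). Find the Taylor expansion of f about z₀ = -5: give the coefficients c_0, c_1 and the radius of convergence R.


Let w = z − z₀, so z = z₀ + w.
Then -6 − z = -6 − (z₀ + w) = (-6 − z₀) − w = -1 − w.
f(z) = 1/(-1 − w) = (1/(-1)) · 1/(1 − w/(-1)) = Σ_{n≥0} w^n / (-1)^(n+1).
So c_n = 1/(-1)^(n+1):
  c_0 = 1/(-1)^1 = -1.
  c_1 = 1/(-1)^2 = 1.
The series is valid for |w/d| < 1, i.e. |z − z₀| < |d|.
Radius of convergence: R = |-6 − z₀| = |-1| = 1 (distance from z₀ to the singularity z = -6).

c_0 = -1, c_1 = 1; R = 1.


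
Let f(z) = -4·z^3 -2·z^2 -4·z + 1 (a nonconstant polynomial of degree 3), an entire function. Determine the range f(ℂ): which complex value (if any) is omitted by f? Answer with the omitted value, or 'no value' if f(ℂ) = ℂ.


Little Picard bounds the complement of f(ℂ) to at most one point.
For every w ∈ ℂ, the equation p(z) − w = 0 is a nonconstant polynomial in z and hence has at least one root by the fundamental theorem of algebra. So p is surjective onto ℂ, omitting no value.

Omitted value: no value.


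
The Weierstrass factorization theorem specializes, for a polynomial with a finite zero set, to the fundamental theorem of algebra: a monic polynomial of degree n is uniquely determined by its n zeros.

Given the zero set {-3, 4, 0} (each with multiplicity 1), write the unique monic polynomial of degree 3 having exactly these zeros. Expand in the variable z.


The polynomial is p(z) = ∏_{α ∈ S} (z − α), where S = {-3, 4, 0}.
Expanding the product yields: p(z) = z^3 -z^2 -12·z.
The resulting polynomial has degree 3 and real coefficients as required.

p(z) = z^3 -z^2 -12·z.


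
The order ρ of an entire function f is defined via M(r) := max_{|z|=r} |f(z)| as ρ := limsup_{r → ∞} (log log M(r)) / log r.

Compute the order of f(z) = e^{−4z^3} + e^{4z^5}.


Each summand is entire of order 3 and 5 respectively (as in the single-exponential case). The order of a sum is at most the max of the orders, so ρ ≤ 5. For the lower bound: on |z|=r choose arg z so that 4z^5 is real positive; then |e^{4z^5}| = e^{4r^5} while |e^{-4z^3}| ≤ e^{4r^3} = o(e^{4r^5}). So |f| ≥ e^{4r^5}(1 − o(1)) and ρ ≥ 5. Hence ρ = max(3, 5) = 5.
Therefore ρ = 5.

Order ρ = 5.


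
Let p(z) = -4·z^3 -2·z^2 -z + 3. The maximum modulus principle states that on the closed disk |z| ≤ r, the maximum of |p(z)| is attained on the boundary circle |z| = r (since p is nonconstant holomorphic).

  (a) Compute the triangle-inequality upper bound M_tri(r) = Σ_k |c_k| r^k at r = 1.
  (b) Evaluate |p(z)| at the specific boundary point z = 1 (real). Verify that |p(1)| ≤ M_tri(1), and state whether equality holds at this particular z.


Coefficients: c_0 = 3, c_1 = -1, c_2 = -2, c_3 = -4. Radius r = 1.
Part (a). Triangle bound: M_tri(r) = Σ_k |c_k| r^k
  = |3|·1^0 + |-1|·1^1 + |-2|·1^2 + |-4|·1^3
  = 3 + 1 + 2 + 4 = 10.
This bounds M(r) := max_{|z|=r} |p(z)| from above; equality holds iff all terms c_k z^k can be made to align in phase at a single z on |z|=r.
Part (b). At z = 1 (real, on the circle |z| = r):
  p(1) = (3)·1^0 + (-1)·1^1 + (-2)·1^2 + (-4)·1^3 = -4.
  |p(1)| = 4.
Check: |p(1)| = 4 ≤ 10 = M_tri(1). ✓ Equality does not hold at z = 1 (the coefficients have mixed signs, so the terms do not all align in phase there).

M_tri(1) = 10; |p(1)| = 4; equality at z=1: no.


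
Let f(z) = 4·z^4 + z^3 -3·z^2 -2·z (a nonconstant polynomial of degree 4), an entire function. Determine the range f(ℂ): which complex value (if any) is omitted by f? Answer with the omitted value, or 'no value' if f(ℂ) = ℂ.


Little Picard bounds the complement of f(ℂ) to at most one point.
For every w ∈ ℂ, the equation p(z) − w = 0 is a nonconstant polynomial in z and hence has at least one root by the fundamental theorem of algebra. So p is surjective onto ℂ, omitting no value.

Omitted value: no value.


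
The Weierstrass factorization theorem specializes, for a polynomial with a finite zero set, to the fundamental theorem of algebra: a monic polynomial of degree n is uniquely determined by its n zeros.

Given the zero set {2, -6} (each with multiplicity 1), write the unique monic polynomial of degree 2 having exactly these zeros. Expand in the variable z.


The polynomial is p(z) = ∏_{α ∈ S} (z − α), where S = {2, -6}.
Expanding the product yields: p(z) = z^2 + 4·z -12.
The resulting polynomial has degree 2 and real coefficients as required.

p(z) = z^2 + 4·z -12.


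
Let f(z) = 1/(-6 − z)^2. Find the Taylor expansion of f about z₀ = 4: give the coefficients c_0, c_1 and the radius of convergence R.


Let w = z − z₀, so z = z₀ + w.
Then -6 − z = -6 − (z₀ + w) = (-6 − z₀) − w = -10 − w.
f(z) = 1/(-10 − w)^2 = (1/(-10)^2) · (1 − w/(-10))^{−2}.
By the binomial series (1−u)^{−2} = Σ_{n≥0} C(n+1, 1) u^n for |u|<1, with u = w/(-10):
  c_n = C(n+1, 1) / (-10)^(n+2).
  c_0 = 1/(-10)^2 = 1/100.
  c_1 = 2/(-10)^3 = -1/500.
The series is valid for |w/d| < 1, i.e. |z − z₀| < |d|.
Radius of convergence: R = |-6 − z₀| = |-10| = 10 (distance from z₀ to the singularity z = -6).

c_0 = 1/100, c_1 = -1/500; R = 10.


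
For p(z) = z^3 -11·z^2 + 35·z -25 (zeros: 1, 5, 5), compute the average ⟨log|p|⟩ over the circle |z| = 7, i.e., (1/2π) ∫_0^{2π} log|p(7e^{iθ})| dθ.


Zeros: 1, 5, 5; r = 7.
Inside |z| < r: 1, 5, 5. Outside (|z| ≥ r): ∅.
p(0) = -25, so log|p(0)| = log(25) = 3.2189.
Apply Jensen: I(r) = log|p(0)| + Σ_k log(r/|z_k|), summed over zeros inside |z| < r.
  log(r/|z_k|) for z_k = 1: log(7/1) = 1.9459
  log(r/|z_k|) for z_k = 5: log(7/5) = 0.3365
  log(r/|z_k|) for z_k = 5: log(7/5) = 0.3365
Sum over inside zeros: 2.6189.
I(r) = log|p(0)| + (inside sum) = 3.2189 + 2.6189 = 5.8377.
Closed form (all zeros inside, monic): I(r) = n·log(r) = 3·log(7) = 5.8377. ✓

I(r) ≈ 5.8377.


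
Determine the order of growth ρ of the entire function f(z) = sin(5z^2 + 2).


Write sin(w) = (e^{iw} ± e^{−iw})/(2 or 2i), so |sin(w)| ≤ e^{|w|}. With w = 5z^2 + 2, |w| ≤ 5r^2 + 2 on |z|=r, giving M(r) ≤ e^{5r^2 + 2} and ρ ≤ 2. For the lower bound, choose z on |z|=r with 5z^2 purely imaginary of modulus 5r^2; then |sin(5z^2 + 2)| grows like e^{5r^2}/2, so ρ ≥ 2. Hence ρ = 2.
Therefore ρ = 2.

Order ρ = 2.


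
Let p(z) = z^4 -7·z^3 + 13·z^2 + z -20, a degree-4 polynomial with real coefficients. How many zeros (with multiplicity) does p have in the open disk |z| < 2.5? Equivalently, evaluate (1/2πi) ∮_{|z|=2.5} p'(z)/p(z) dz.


The zeros of p are: 4, (2 + 1i), (2 - 1i), -1.
Their magnitudes are: 4, 2.236, 2.236, 1.
Zeros with |z| < R = 2.5: (2 + 1i), (2 - 1i), -1.
Count = 3.
By the argument principle, (1/2πi) ∮_{|z|=R} p'(z)/p(z) dz equals exactly this count.

Number of zeros inside |z| < 2.5: 3.


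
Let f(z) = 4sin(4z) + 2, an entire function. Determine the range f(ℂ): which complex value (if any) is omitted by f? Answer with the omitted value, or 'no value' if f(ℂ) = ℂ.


Little Picard bounds the complement of f(ℂ) to at most one point.
sin is entire and surjective onto ℂ: for every w ∈ ℂ, sin(ζ) = w has a solution ζ ∈ ℂ (e.g., via the complex inverse arcsin). With ζ = 4z this gives z = ζ/(4). Then 4·sin(4z) takes every value in 4·ℂ = ℂ, and adding 2 is a bijection of ℂ. So f is surjective and omits no value. (Note: only on the real line is sin bounded by [−1, 1].)

Omitted value: no value.


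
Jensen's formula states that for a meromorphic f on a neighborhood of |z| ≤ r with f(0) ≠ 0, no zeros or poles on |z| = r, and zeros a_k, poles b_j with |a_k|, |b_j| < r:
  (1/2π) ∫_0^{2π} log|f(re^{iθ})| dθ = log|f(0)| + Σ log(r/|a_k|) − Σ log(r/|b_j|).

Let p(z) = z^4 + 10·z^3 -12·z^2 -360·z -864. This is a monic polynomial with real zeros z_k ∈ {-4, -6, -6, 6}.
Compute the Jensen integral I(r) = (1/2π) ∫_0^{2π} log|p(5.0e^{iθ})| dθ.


Zeros: -6, -6, -4, 6; r = 5.0.
Inside |z| < r: -4. Outside (|z| ≥ r): -6, -6, 6.
p(0) = -864, so log|p(0)| = log(864) = 6.7616.
Apply Jensen: I(r) = log|p(0)| + Σ_k log(r/|z_k|), summed over zeros inside |z| < r.
  log(r/|z_k|) for z_k = -4: log(5.0/4) = 0.2231
  Outside zeros (-6, -6, 6) contribute nothing to the Jensen sum.
Sum over inside zeros: 0.2231.
I(r) = log|p(0)| + (inside sum) = 6.7616 + 0.2231 = 6.9847.
Note: since some zeros are outside |z| ≤ r, the simplified n·log(r) form does NOT apply — only the inside zeros contribute.

I(r) ≈ 6.9847.


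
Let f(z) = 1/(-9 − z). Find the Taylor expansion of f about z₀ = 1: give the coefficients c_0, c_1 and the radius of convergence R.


Let w = z − z₀, so z = z₀ + w.
Then -9 − z = -9 − (z₀ + w) = (-9 − z₀) − w = -10 − w.
f(z) = 1/(-10 − w) = (1/(-10)) · 1/(1 − w/(-10)) = Σ_{n≥0} w^n / (-10)^(n+1).
So c_n = 1/(-10)^(n+1):
  c_0 = 1/(-10)^1 = -1/10.
  c_1 = 1/(-10)^2 = 1/100.
The series is valid for |w/d| < 1, i.e. |z − z₀| < |d|.
Radius of convergence: R = |-9 − z₀| = |-10| = 10 (distance from z₀ to the singularity z = -9).

c_0 = -1/10, c_1 = 1/100; R = 10.


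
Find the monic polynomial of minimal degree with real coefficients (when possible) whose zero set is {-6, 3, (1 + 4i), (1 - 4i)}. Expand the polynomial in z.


The polynomial is p(z) = ∏_{α ∈ S} (z − α), where S = {-6, 3, (1 + 4i), (1 - 4i)}.
Expanding the product yields: p(z) = z^4 + z^3 -7·z^2 + 87·z -306.
Note conjugate pairs combine to real quadratics: (z − (1+4i))(z − (1−4i)) = z² − 2z + 17.
The resulting polynomial has degree 4 and real coefficients as required.

p(z) = z^4 + z^3 -7·z^2 + 87·z -306.


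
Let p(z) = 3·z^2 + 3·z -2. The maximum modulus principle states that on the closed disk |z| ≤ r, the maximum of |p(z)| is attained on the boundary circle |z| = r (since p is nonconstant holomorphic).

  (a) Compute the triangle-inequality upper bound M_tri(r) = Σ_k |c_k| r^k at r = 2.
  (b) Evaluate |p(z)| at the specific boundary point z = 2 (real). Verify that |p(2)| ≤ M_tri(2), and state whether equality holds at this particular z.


Coefficients: c_0 = -2, c_1 = 3, c_2 = 3. Radius r = 2.
Part (a). Triangle bound: M_tri(r) = Σ_k |c_k| r^k
  = |-2|·2^0 + |3|·2^1 + |3|·2^2
  = 2 + 6 + 12 = 20.
This bounds M(r) := max_{|z|=r} |p(z)| from above; equality holds iff all terms c_k z^k can be made to align in phase at a single z on |z|=r.
Part (b). At z = 2 (real, on the circle |z| = r):
  p(2) = (-2)·2^0 + (3)·2^1 + (3)·2^2 = 16.
  |p(2)| = 16.
Check: |p(2)| = 16 ≤ 20 = M_tri(2). ✓ Equality does not hold at z = 2 (the coefficients have mixed signs, so the terms do not all align in phase there).

M_tri(2) = 20; |p(2)| = 16; equality at z=2: no.


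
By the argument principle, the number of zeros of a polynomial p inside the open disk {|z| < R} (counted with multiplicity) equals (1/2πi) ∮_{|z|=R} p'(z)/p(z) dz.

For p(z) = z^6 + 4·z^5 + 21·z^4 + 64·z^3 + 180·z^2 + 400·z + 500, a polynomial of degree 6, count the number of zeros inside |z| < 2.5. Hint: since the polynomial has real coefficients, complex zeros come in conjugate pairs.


The zeros of p are: (1 + 3i), (1 - 3i), (-2 + 1i), (-2 - 1i), (-1 + 3i), (-1 - 3i).
Their magnitudes are: 3.162, 3.162, 2.236, 2.236, 3.162, 3.162.
Zeros with |z| < R = 2.5: (-2 + 1i), (-2 - 1i).
Count = 2.
By the argument principle, (1/2πi) ∮_{|z|=R} p'(z)/p(z) dz equals exactly this count.

Number of zeros inside |z| < 2.5: 2.


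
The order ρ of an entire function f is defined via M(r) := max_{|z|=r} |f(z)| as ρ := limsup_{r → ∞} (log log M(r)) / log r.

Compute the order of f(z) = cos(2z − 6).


cos(w) is a linear combination of e^{iw} and e^{−iw} (or e^w, e^{−w} in the hyperbolic case), so |cos(w)| ≤ e^{|w|}. With w = 2z − 6, |w| ≤ 2|z| + 6 = 2r + 6 on |z| = r, giving M(r) ≤ e^{2r + 6}, so ρ ≤ 1. On a suitable ray (z = it for sin/cos; z = t for sinh/cosh, t real → ∞), |cos(2z − 6)| grows like e^{2|t|}/2, so ρ ≥ 1. Hence ρ = 1.
Therefore ρ = 1.

Order ρ = 1.


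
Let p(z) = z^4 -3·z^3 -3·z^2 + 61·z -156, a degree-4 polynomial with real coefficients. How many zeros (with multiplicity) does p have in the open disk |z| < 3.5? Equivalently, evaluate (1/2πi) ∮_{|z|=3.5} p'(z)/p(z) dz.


The zeros of p are: 3, -4, (2 + 3i), (2 - 3i).
Their magnitudes are: 3, 4, 3.606, 3.606.
Zeros with |z| < R = 3.5: 3.
Count = 1.
By the argument principle, (1/2πi) ∮_{|z|=R} p'(z)/p(z) dz equals exactly this count.

Number of zeros inside |z| < 3.5: 1.


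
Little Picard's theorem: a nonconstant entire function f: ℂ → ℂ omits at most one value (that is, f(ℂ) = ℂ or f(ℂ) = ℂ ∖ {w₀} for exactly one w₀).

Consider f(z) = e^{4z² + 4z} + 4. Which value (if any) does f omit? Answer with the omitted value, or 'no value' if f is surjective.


Little Picard bounds the complement of f(ℂ) to at most one point.
The exponent g(z) = 4z² + 4z is a nonconstant polynomial, hence surjective onto ℂ. So e^{g(z)} takes every value in {e^w : w ∈ ℂ} = ℂ ∖ {0}. Adding 4 shifts the range to ℂ ∖ {4}. f omits exactly 4.

Omitted value: 4.


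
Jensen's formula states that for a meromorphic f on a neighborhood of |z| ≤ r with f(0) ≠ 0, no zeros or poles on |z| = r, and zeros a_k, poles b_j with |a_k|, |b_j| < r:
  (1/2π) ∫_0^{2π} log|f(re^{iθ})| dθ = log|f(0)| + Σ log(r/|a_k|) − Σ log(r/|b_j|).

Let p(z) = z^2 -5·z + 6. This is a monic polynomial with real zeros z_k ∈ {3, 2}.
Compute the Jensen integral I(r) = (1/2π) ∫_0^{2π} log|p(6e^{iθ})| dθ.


Zeros: 2, 3; r = 6.
Inside |z| < r: 2, 3. Outside (|z| ≥ r): ∅.
p(0) = 6, so log|p(0)| = log(6) = 1.7918.
Apply Jensen: I(r) = log|p(0)| + Σ_k log(r/|z_k|), summed over zeros inside |z| < r.
  log(r/|z_k|) for z_k = 3: log(6/3) = 0.6931
  log(r/|z_k|) for z_k = 2: log(6/2) = 1.0986
Sum over inside zeros: 1.7918.
I(r) = log|p(0)| + (inside sum) = 1.7918 + 1.7918 = 3.5835.
Closed form (all zeros inside, monic): I(r) = n·log(r) = 2·log(6) = 3.5835. ✓

I(r) ≈ 3.5835.


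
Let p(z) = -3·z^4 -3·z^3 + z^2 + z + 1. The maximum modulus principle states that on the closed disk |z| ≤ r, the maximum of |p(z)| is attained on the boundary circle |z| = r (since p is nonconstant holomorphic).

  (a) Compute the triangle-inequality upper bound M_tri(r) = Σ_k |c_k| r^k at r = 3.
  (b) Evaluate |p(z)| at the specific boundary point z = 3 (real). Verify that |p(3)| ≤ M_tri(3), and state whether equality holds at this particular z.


Coefficients: c_0 = 1, c_1 = 1, c_2 = 1, c_3 = -3, c_4 = -3. Radius r = 3.
Part (a). Triangle bound: M_tri(r) = Σ_k |c_k| r^k
  = |1|·3^0 + |1|·3^1 + |1|·3^2 + |-3|·3^3 + |-3|·3^4
  = 1 + 3 + 9 + 81 + 243 = 337.
This bounds M(r) := max_{|z|=r} |p(z)| from above; equality holds iff all terms c_k z^k can be made to align in phase at a single z on |z|=r.
Part (b). At z = 3 (real, on the circle |z| = r):
  p(3) = (1)·3^0 + (1)·3^1 + (1)·3^2 + (-3)·3^3 + (-3)·3^4 = -311.
  |p(3)| = 311.
Check: |p(3)| = 311 ≤ 337 = M_tri(3). ✓ Equality does not hold at z = 3 (the coefficients have mixed signs, so the terms do not all align in phase there).

M_tri(3) = 337; |p(3)| = 311; equality at z=3: no.


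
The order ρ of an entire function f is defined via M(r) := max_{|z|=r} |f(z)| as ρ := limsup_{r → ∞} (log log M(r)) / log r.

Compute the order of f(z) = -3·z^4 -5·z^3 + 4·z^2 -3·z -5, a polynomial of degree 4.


|f(z)| ≤ Σ|c_k|·r^k = O(r^4) as r → ∞. Polynomial growth is O(e^{r^ε}) for every ε > 0 (since r^4/e^{r^ε} → 0), so ρ ≤ ε for all ε > 0, i.e. ρ = 0. Every nonconstant polynomial has order 0.
Therefore ρ = 0.

Order ρ = 0.


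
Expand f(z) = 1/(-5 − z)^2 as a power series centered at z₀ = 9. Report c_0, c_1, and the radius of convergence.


Let w = z − z₀, so z = z₀ + w.
Then -5 − z = -5 − (z₀ + w) = (-5 − z₀) − w = -14 − w.
f(z) = 1/(-14 − w)^2 = (1/(-14)^2) · (1 − w/(-14))^{−2}.
By the binomial series (1−u)^{−2} = Σ_{n≥0} C(n+1, 1) u^n for |u|<1, with u = w/(-14):
  c_n = C(n+1, 1) / (-14)^(n+2).
  c_0 = 1/(-14)^2 = 1/196.
  c_1 = 2/(-14)^3 = -1/1372.
The series is valid for |w/d| < 1, i.e. |z − z₀| < |d|.
Radius of convergence: R = |-5 − z₀| = |-14| = 14 (distance from z₀ to the singularity z = -5).

c_0 = 1/196, c_1 = -1/1372; R = 14.


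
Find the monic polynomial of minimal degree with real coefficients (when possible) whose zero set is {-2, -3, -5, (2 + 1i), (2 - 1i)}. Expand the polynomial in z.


The polynomial is p(z) = ∏_{α ∈ S} (z − α), where S = {-2, -3, -5, (2 + 1i), (2 - 1i)}.
Expanding the product yields: p(z) = z^5 + 6·z^4 -4·z^3 -44·z^2 + 35·z + 150.
Note conjugate pairs combine to real quadratics: (z − (2+1i))(z − (2−1i)) = z² − 4z + 5.
The resulting polynomial has degree 5 and real coefficients as required.

p(z) = z^5 + 6·z^4 -4·z^3 -44·z^2 + 35·z + 150.


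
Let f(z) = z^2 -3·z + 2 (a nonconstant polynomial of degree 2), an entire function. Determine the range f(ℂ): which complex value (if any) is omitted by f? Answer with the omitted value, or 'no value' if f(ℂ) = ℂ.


Little Picard bounds the complement of f(ℂ) to at most one point.
For every w ∈ ℂ, the equation p(z) − w = 0 is a nonconstant polynomial in z and hence has at least one root by the fundamental theorem of algebra. So p is surjective onto ℂ, omitting no value.

Omitted value: no value.


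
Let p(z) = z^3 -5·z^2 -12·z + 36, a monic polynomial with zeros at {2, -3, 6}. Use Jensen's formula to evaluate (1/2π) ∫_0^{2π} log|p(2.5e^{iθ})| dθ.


Zeros: -3, 2, 6; r = 2.5.
Inside |z| < r: 2. Outside (|z| ≥ r): -3, 6.
p(0) = 36, so log|p(0)| = log(36) = 3.5835.
Apply Jensen: I(r) = log|p(0)| + Σ_k log(r/|z_k|), summed over zeros inside |z| < r.
  log(r/|z_k|) for z_k = 2: log(2.5/2) = 0.2231
  Outside zeros (-3, 6) contribute nothing to the Jensen sum.
Sum over inside zeros: 0.2231.
I(r) = log|p(0)| + (inside sum) = 3.5835 + 0.2231 = 3.8067.
Note: since some zeros are outside |z| ≤ r, the simplified n·log(r) form does NOT apply — only the inside zeros contribute.

I(r) ≈ 3.8067.


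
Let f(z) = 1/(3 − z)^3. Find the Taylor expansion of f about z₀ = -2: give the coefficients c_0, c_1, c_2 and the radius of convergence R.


Let w = z − z₀, so z = z₀ + w.
Then 3 − z = 3 − (z₀ + w) = (3 − z₀) − w = 5 − w.
f(z) = 1/(5 − w)^3 = (1/(5)^3) · (1 − w/(5))^{−3}.
By the binomial series (1−u)^{−3} = Σ_{n≥0} C(n+2, 2) u^n for |u|<1, with u = w/(5):
  c_n = C(n+2, 2) / (5)^(n+3).
  c_0 = 1/(5)^3 = 1/125.
  c_1 = 3/(5)^4 = 3/625.
  c_2 = 6/(5)^5 = 6/3125.
The series is valid for |w/d| < 1, i.e. |z − z₀| < |d|.
Radius of convergence: R = |3 − z₀| = |5| = 5 (distance from z₀ to the singularity z = 3).

c_0 = 1/125, c_1 = 3/625, c_2 = 6/3125; R = 5.


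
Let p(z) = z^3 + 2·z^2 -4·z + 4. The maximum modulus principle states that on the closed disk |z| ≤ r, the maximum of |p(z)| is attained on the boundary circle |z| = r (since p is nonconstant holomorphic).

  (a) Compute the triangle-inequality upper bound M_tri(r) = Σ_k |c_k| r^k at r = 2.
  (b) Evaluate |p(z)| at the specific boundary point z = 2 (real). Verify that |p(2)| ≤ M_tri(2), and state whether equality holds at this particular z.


Coefficients: c_0 = 4, c_1 = -4, c_2 = 2, c_3 = 1. Radius r = 2.
Part (a). Triangle bound: M_tri(r) = Σ_k |c_k| r^k
  = |4|·2^0 + |-4|·2^1 + |2|·2^2 + |1|·2^3
  = 4 + 8 + 8 + 8 = 28.
This bounds M(r) := max_{|z|=r} |p(z)| from above; equality holds iff all terms c_k z^k can be made to align in phase at a single z on |z|=r.
Part (b). At z = 2 (real, on the circle |z| = r):
  p(2) = (4)·2^0 + (-4)·2^1 + (2)·2^2 + (1)·2^3 = 12.
  |p(2)| = 12.
Check: |p(2)| = 12 ≤ 28 = M_tri(2). ✓ Equality does not hold at z = 2 (the coefficients have mixed signs, so the terms do not all align in phase there).

M_tri(2) = 28; |p(2)| = 12; equality at z=2: no.


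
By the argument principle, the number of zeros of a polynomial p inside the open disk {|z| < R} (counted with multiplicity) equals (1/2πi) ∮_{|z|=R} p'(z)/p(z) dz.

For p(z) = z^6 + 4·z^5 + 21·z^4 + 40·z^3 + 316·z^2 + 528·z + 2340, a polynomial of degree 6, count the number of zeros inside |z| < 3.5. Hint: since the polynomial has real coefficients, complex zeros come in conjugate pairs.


The zeros of p are: (-3 + 3i), (-3 - 3i), (2 + 3i), (2 - 3i), (-1 + 3i), (-1 - 3i).
Their magnitudes are: 4.243, 4.243, 3.606, 3.606, 3.162, 3.162.
Zeros with |z| < R = 3.5: (-1 + 3i), (-1 - 3i).
Count = 2.
By the argument principle, (1/2πi) ∮_{|z|=R} p'(z)/p(z) dz equals exactly this count.

Number of zeros inside |z| < 3.5: 2.


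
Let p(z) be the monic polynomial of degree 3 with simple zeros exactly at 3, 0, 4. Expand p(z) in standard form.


The polynomial is p(z) = ∏_{α ∈ S} (z − α), where S = {3, 0, 4}.
Expanding the product yields: p(z) = z^3 -7·z^2 + 12·z.
The resulting polynomial has degree 3 and real coefficients as required.

p(z) = z^3 -7·z^2 + 12·z.


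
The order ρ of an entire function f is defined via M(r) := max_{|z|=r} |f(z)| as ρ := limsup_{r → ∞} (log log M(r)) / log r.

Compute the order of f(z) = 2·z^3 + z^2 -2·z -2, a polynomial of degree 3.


|f(z)| ≤ Σ|c_k|·r^k = O(r^3) as r → ∞. Polynomial growth is O(e^{r^ε}) for every ε > 0 (since r^3/e^{r^ε} → 0), so ρ ≤ ε for all ε > 0, i.e. ρ = 0. Every nonconstant polynomial has order 0.
Therefore ρ = 0.

Order ρ = 0.


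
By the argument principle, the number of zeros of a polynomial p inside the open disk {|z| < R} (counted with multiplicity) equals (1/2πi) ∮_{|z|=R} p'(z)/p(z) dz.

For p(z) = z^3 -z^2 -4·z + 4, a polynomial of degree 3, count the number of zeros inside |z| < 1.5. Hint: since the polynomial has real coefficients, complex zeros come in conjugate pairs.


The zeros of p are: 1, -2, 2.
Their magnitudes are: 1, 2, 2.
Zeros with |z| < R = 1.5: 1.
Count = 1.
By the argument principle, (1/2πi) ∮_{|z|=R} p'(z)/p(z) dz equals exactly this count.

Number of zeros inside |z| < 1.5: 1.


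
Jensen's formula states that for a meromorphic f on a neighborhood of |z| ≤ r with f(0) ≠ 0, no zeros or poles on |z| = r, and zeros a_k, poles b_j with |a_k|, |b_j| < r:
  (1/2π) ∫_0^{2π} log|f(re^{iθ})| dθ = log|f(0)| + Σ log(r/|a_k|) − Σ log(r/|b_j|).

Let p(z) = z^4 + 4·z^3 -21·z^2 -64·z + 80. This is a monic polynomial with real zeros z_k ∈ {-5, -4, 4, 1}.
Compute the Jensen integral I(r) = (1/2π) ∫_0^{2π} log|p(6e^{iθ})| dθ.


Zeros: -5, -4, 1, 4; r = 6.
Inside |z| < r: -5, -4, 1, 4. Outside (|z| ≥ r): ∅.
p(0) = 80, so log|p(0)| = log(80) = 4.3820.
Apply Jensen: I(r) = log|p(0)| + Σ_k log(r/|z_k|), summed over zeros inside |z| < r.
  log(r/|z_k|) for z_k = -5: log(6/5) = 0.1823
  log(r/|z_k|) for z_k = -4: log(6/4) = 0.4055
  log(r/|z_k|) for z_k = 4: log(6/4) = 0.4055
  log(r/|z_k|) for z_k = 1: log(6/1) = 1.7918
Sum over inside zeros: 2.7850.
I(r) = log|p(0)| + (inside sum) = 4.3820 + 2.7850 = 7.1670.
Closed form (all zeros inside, monic): I(r) = n·log(r) = 4·log(6) = 7.1670. ✓

I(r) ≈ 7.1670.


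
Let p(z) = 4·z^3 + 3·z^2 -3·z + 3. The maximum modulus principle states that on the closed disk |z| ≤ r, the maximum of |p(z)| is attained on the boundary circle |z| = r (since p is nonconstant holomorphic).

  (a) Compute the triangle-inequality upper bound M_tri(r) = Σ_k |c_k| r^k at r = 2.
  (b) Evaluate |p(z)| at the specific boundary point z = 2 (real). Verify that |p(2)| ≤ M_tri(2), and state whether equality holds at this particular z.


Coefficients: c_0 = 3, c_1 = -3, c_2 = 3, c_3 = 4. Radius r = 2.
Part (a). Triangle bound: M_tri(r) = Σ_k |c_k| r^k
  = |3|·2^0 + |-3|·2^1 + |3|·2^2 + |4|·2^3
  = 3 + 6 + 12 + 32 = 53.
This bounds M(r) := max_{|z|=r} |p(z)| from above; equality holds iff all terms c_k z^k can be made to align in phase at a single z on |z|=r.
Part (b). At z = 2 (real, on the circle |z| = r):
  p(2) = (3)·2^0 + (-3)·2^1 + (3)·2^2 + (4)·2^3 = 41.
  |p(2)| = 41.
Check: |p(2)| = 41 ≤ 53 = M_tri(2). ✓ Equality does not hold at z = 2 (the coefficients have mixed signs, so the terms do not all align in phase there).

M_tri(2) = 53; |p(2)| = 41; equality at z=2: no.


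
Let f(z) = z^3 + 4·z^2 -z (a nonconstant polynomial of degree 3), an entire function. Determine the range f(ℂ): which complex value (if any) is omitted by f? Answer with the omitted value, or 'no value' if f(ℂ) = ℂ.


Little Picard bounds the complement of f(ℂ) to at most one point.
For every w ∈ ℂ, the equation p(z) − w = 0 is a nonconstant polynomial in z and hence has at least one root by the fundamental theorem of algebra. So p is surjective onto ℂ, omitting no value.

Omitted value: no value.


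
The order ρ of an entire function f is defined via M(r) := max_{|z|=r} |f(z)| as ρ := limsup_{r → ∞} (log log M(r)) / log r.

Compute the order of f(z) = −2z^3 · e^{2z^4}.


M(r) = max_{|z|=r} |-2|·|z|^3·|e^{2z^4}| = 2·r^3 · e^{2r^4} (the factors attain their maxima compatibly on |z|=r). Then log M(r) = log 2 + 3·log r + 2r^4, dominated by the last term, so log log M(r) ~ 4·log r. The polynomial factor -2z^3 contributes only a log r term and does not affect the order. ρ = 4.
Therefore ρ = 4.

Order ρ = 4.


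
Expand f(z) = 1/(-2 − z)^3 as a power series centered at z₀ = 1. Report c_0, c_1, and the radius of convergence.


Let w = z − z₀, so z = z₀ + w.
Then -2 − z = -2 − (z₀ + w) = (-2 − z₀) − w = -3 − w.
f(z) = 1/(-3 − w)^3 = (1/(-3)^3) · (1 − w/(-3))^{−3}.
By the binomial series (1−u)^{−3} = Σ_{n≥0} C(n+2, 2) u^n for |u|<1, with u = w/(-3):
  c_n = C(n+2, 2) / (-3)^(n+3).
  c_0 = 1/(-3)^3 = -1/27.
  c_1 = 3/(-3)^4 = 1/27.
The series is valid for |w/d| < 1, i.e. |z − z₀| < |d|.
Radius of convergence: R = |-2 − z₀| = |-3| = 3 (distance from z₀ to the singularity z = -2).

c_0 = -1/27, c_1 = 1/27; R = 3.


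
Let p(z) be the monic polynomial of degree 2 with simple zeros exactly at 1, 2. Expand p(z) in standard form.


The polynomial is p(z) = ∏_{α ∈ S} (z − α), where S = {1, 2}.
Expanding the product yields: p(z) = z^2 -3·z + 2.
The resulting polynomial has degree 2 and real coefficients as required.

p(z) = z^2 -3·z + 2.


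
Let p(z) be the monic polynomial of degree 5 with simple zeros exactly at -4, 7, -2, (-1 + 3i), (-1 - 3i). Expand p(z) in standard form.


The polynomial is p(z) = ∏_{α ∈ S} (z − α), where S = {-4, 7, -2, (-1 + 3i), (-1 - 3i)}.
Expanding the product yields: p(z) = z^5 + z^4 -26·z^3 -134·z^2 -452·z -560.
Note conjugate pairs combine to real quadratics: (z − (-1+3i))(z − (-1−3i)) = z² + 2z + 10.
The resulting polynomial has degree 5 and real coefficients as required.

p(z) = z^5 + z^4 -26·z^3 -134·z^2 -452·z -560.


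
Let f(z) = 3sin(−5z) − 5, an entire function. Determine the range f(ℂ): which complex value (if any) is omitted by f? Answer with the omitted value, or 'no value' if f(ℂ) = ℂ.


Little Picard bounds the complement of f(ℂ) to at most one point.
sin is entire and surjective onto ℂ: for every w ∈ ℂ, sin(ζ) = w has a solution ζ ∈ ℂ (e.g., via the complex inverse arcsin). With ζ = −5z this gives z = ζ/(-5). Then 3·sin(−5z) takes every value in 3·ℂ = ℂ, and adding -5 is a bijection of ℂ. So f is surjective and omits no value. (Note: only on the real line is sin bounded by [−1, 1].)

Omitted value: no value.


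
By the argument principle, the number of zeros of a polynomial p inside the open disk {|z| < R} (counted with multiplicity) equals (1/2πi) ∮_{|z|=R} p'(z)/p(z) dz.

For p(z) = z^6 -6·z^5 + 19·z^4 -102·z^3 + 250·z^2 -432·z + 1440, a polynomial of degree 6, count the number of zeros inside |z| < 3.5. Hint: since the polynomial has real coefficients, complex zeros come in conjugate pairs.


The zeros of p are: (0 + 3i), (0 - 3i), 4, 4, (-1 + 3i), (-1 - 3i).
Their magnitudes are: 3, 3, 4, 4, 3.162, 3.162.
Zeros with |z| < R = 3.5: (0 + 3i), (0 - 3i), (-1 + 3i), (-1 - 3i).
Count = 4.
By the argument principle, (1/2πi) ∮_{|z|=R} p'(z)/p(z) dz equals exactly this count.

Number of zeros inside |z| < 3.5: 4.


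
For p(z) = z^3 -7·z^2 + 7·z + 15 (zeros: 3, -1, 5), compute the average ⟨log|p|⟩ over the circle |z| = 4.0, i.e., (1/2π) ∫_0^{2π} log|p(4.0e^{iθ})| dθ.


Zeros: -1, 3, 5; r = 4.0.
Inside |z| < r: -1, 3. Outside (|z| ≥ r): 5.
p(0) = 15, so log|p(0)| = log(15) = 2.7081.
Apply Jensen: I(r) = log|p(0)| + Σ_k log(r/|z_k|), summed over zeros inside |z| < r.
  log(r/|z_k|) for z_k = 3: log(4.0/3) = 0.2877
  log(r/|z_k|) for z_k = -1: log(4.0/1) = 1.3863
  Outside zeros (5) contribute nothing to the Jensen sum.
Sum over inside zeros: 1.6740.
I(r) = log|p(0)| + (inside sum) = 2.7081 + 1.6740 = 4.3820.
Note: since some zeros are outside |z| ≤ r, the simplified n·log(r) form does NOT apply — only the inside zeros contribute.

I(r) ≈ 4.3820.


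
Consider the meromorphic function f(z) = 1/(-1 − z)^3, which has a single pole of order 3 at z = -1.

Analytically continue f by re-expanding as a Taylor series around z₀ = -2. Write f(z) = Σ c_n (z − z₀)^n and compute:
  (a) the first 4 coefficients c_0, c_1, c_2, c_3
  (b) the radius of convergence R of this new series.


Let w = z − z₀, so z = z₀ + w.
Then -1 − z = -1 − (z₀ + w) = (-1 − z₀) − w = 1 − w.
f(z) = 1/(1 − w)^3 = (1/(1)^3) · (1 − w/(1))^{−3}.
By the binomial series (1−u)^{−3} = Σ_{n≥0} C(n+2, 2) u^n for |u|<1, with u = w/(1):
  c_n = C(n+2, 2) / (1)^(n+3).
  c_0 = 1/(1)^3 = 1.
  c_1 = 3/(1)^4 = 3.
  c_2 = 6/(1)^5 = 6.
  c_3 = 10/(1)^6 = 10.
The series is valid for |w/d| < 1, i.e. |z − z₀| < |d|.
Radius of convergence: R = |-1 − z₀| = |1| = 1 (distance from z₀ to the singularity z = -1).

c_0 = 1, c_1 = 3, c_2 = 6, c_3 = 10; R = 1.


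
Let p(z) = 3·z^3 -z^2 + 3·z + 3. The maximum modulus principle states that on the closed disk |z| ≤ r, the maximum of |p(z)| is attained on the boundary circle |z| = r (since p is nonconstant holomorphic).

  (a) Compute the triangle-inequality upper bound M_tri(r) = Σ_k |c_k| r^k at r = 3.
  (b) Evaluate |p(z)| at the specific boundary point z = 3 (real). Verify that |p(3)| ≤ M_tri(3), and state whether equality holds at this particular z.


Coefficients: c_0 = 3, c_1 = 3, c_2 = -1, c_3 = 3. Radius r = 3.
Part (a). Triangle bound: M_tri(r) = Σ_k |c_k| r^k
  = |3|·3^0 + |3|·3^1 + |-1|·3^2 + |3|·3^3
  = 3 + 9 + 9 + 81 = 102.
This bounds M(r) := max_{|z|=r} |p(z)| from above; equality holds iff all terms c_k z^k can be made to align in phase at a single z on |z|=r.
Part (b). At z = 3 (real, on the circle |z| = r):
  p(3) = (3)·3^0 + (3)·3^1 + (-1)·3^2 + (3)·3^3 = 84.
  |p(3)| = 84.
Check: |p(3)| = 84 ≤ 102 = M_tri(3). ✓ Equality does not hold at z = 3 (the coefficients have mixed signs, so the terms do not all align in phase there).

M_tri(3) = 102; |p(3)| = 84; equality at z=3: no.
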